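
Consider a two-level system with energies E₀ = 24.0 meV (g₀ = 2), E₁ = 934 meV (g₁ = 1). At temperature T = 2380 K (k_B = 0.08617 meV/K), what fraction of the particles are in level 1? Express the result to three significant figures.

k_BT = 0.08617 × 2380 K = 205.08 meV.
Eᵢ/kT = 0.11703, 4.5543.
Z = Σ gᵢe^(−Eᵢ/kT) = 2·e^(−0.11703) + 1·e^(−4.5543) = 1.7791 + 0.010522 = 1.7896.
P₁ = g₁ e^(−E₁/kT) / Z = 0.010522/1.7896 = 0.00588.

0.00588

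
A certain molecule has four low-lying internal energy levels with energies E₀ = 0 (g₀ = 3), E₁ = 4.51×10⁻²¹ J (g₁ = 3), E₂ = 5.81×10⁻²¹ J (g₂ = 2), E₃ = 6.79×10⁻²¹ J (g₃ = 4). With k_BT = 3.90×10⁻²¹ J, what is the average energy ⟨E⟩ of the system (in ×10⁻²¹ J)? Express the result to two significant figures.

2.3 ×10⁻²¹ J

Eᵢ/kT = 0, 1.156, 1.490, 1.741.
Z = Σ gᵢe^(−Eᵢ/kT) = 3·e^(−0) + 3·e^(−1.156) + 2·e^(−1.490) + 4·e^(−1.741) = 3.000 + 0.9442 + 0.4507 + 0.7014 = 5.096.
⟨E⟩ = Σ Eᵢ gᵢe^(−Eᵢ/kT) / Z = (0·3.000 + 4.51·0.9442 + 5.81·0.4507 + 6.79·0.7014) / 5.096 = 2.3 ×10⁻²¹ J.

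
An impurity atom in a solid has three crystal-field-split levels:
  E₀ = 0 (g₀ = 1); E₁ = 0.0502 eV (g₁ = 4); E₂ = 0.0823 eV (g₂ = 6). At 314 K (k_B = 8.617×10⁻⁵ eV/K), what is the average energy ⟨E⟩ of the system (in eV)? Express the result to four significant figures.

0.02876 eV

k_BT = 8.617×10⁻⁵ × 314 K = 0.0270574 eV.
Eᵢ/kT = 0, 1.85531, 3.04168.
Z = Σ gᵢe^(−Eᵢ/kT) = 1·e^(−0) + 4·e^(−1.85531) + 6·e^(−3.04168) = 1.00000 + 0.625618 + 0.286528 = 1.91215.
⟨E⟩ = Σ Eᵢ gᵢe^(−Eᵢ/kT) / Z = (0·1.00000 + 0.0502·0.625618 + 0.0823·0.286528) / 1.91215 = 0.02876 eV.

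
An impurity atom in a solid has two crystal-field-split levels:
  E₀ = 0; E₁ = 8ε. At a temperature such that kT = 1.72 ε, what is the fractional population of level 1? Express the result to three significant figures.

0.00946

Eᵢ/kT = 0, 4.6512.
Z = Σ e^(−Eᵢ/kT) = e^(−0) + e^(−4.6512) = 1.0000 + 0.0095501 = 1.0096.
P₁ = e^(−E₁/kT) / Z = 0.0095501/1.0096 = 0.00946.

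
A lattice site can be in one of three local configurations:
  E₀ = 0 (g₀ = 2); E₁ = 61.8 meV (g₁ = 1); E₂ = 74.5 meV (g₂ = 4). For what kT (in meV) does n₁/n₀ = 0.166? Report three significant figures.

56.0 meV

n₁/n₀ = (g₁/g₀) exp[−(E₁−E₀)/kT] = 0.166.
⇒ (E₁−E₀)/kT = ln((1/2)/0.166) = ln(3.0120) = 1.1026.
kT = 61.8 meV / 1.1026 = 56.0 meV.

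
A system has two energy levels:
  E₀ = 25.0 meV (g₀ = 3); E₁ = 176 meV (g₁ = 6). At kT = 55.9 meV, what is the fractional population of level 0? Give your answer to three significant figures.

0.882

Eᵢ/kT = 0.44723, 3.1485.
Z = Σ gᵢe^(−Eᵢ/kT) = 3·e^(−0.44723) + 6·e^(−3.1485) = 1.9182 + 0.25750 = 2.1757.
P₀ = g₀ e^(−E₀/kT) / Z = 1.9182/2.1757 = 0.882.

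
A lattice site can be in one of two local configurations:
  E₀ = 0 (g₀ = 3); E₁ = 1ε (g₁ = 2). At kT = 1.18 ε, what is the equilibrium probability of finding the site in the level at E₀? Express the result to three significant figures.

Eᵢ/kT = 0, 0.84746.
Z = Σ gᵢe^(−Eᵢ/kT) = 3·e^(−0) + 2·e^(−0.84746) = 3.0000 + 0.85700 = 3.8570.
P₀ = g₀ e^(−E₀/kT) / Z = 3.0000/3.8570 = 0.778.

0.778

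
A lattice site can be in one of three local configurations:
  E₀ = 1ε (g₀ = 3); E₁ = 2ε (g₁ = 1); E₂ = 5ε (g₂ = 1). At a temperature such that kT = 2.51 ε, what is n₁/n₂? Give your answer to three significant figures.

3.30

n₁/n₂ = (g₁/g₂) exp[−(E₁−E₂)/kT] = (1/1) × exp(−(-3ε)/(2.51ε)) = (1/1) × exp(1.1952) = 3.30.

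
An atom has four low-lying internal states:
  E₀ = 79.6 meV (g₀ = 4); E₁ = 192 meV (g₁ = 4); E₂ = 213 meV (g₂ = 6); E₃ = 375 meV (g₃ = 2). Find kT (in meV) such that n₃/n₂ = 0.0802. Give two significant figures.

110 meV

n₃/n₂ = (g₃/g₂) exp[−(E₃−E₂)/kT] = 0.0802.
⇒ (E₃−E₂)/kT = ln((2/6)/0.0802) = ln(4.156) = 1.425.
kT = 162 meV / 1.425 = 110 meV.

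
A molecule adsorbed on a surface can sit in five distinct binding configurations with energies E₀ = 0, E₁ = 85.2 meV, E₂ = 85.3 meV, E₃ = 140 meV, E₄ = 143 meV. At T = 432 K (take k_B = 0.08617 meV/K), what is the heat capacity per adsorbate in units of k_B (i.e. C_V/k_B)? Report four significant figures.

1.111

k_BT = 0.08617 × 432 K = 37.2254 meV.
Eᵢ/kT = 0, 2.28876, 2.29145, 3.76087, 3.84146.
Z = Σ e^(−Eᵢ/kT) = e^(−0) + e^(−2.28876) + e^(−2.29145) + e^(−3.76087) + e^(−3.84146) = 1.00000 + 0.101392 + 0.101120 + 0.0232635 + 0.0214622 = 1.24724.
⟨E⟩ = 18.9139 meV, ⟨E²⟩ = 1897.48 meV².
C_V/k_B = (⟨E²⟩ − ⟨E⟩²)/(kT)² = (1897.48 − 357.736)/1385.73 = 1.111.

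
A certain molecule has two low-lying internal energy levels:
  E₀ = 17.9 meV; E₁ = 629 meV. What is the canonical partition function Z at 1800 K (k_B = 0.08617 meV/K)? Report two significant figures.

Z = 0.91

k_BT = 0.08617 × 1800 K = 155.1 meV.
Eᵢ/kT = 0.1154, 4.055.
Z = Σ e^(−Eᵢ/kT) = e^(−0.1154) + e^(−4.055) = 0.8910 + 0.01734 = 0.9083.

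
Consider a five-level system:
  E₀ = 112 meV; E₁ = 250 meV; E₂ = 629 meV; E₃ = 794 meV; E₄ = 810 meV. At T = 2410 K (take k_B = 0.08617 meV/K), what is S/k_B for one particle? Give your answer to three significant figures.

0.985

k_BT = 0.08617 × 2410 K = 207.67 meV.
Eᵢ/kT = 0.53932, 1.2038, 3.0288, 3.8234, 3.9004.
Z = Σ e^(−Eᵢ/kT) = e^(−0.53932) + e^(−1.2038) + e^(−3.0288) + e^(−3.8234) + e^(−3.9004) = 0.58314 + 0.30005 + 0.048374 + 0.021853 + 0.020234 = 0.97365.
⟨E⟩ = Σ EᵢPᵢ = 210.03 meV.
S/k_B = ln Z + ⟨E⟩/kT = ln(0.97365) + 210.03/207.67 = -0.026703 + 1.0114 = 0.985.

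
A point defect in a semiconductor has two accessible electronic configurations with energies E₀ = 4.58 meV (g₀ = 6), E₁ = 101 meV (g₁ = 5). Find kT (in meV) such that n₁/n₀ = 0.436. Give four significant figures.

n₁/n₀ = (g₁/g₀) exp[−(E₁−E₀)/kT] = 0.436.
⇒ (E₁−E₀)/kT = ln((5/6)/0.436) = ln(1.91131) = 0.647789.
kT = 96.42 meV / 0.647789 = 148.8 meV.

148.8 meV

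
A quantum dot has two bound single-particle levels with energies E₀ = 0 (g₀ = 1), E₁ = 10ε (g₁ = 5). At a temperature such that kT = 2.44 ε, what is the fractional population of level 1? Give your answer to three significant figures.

0.0766

Eᵢ/kT = 0, 4.0984.
Z = Σ gᵢe^(−Eᵢ/kT) = 1·e^(−0) + 5·e^(−4.0984) = 1.0000 + 0.082996 = 1.0830.
P₁ = g₁ e^(−E₁/kT) / Z = 0.082996/1.0830 = 0.0766.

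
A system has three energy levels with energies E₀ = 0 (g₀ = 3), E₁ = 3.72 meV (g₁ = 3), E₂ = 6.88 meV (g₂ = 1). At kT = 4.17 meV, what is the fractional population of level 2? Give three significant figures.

0.0434

Eᵢ/kT = 0, 0.89209, 1.6499.
Z = Σ gᵢe^(−Eᵢ/kT) = 3·e^(−0) + 3·e^(−0.89209) + 1·e^(−1.6499) = 3.0000 + 1.2294 + 0.19207 = 4.4215.
P₂ = g₂ e^(−E₂/kT) / Z = 0.19207/4.4215 = 0.0434.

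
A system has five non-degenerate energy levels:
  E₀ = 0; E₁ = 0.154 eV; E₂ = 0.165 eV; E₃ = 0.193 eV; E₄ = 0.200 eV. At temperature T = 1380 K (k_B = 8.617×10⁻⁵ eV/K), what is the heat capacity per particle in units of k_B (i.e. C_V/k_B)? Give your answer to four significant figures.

k_BT = 8.617×10⁻⁵ × 1380 K = 0.118915 eV.
Eᵢ/kT = 0, 1.29504, 1.38755, 1.62301, 1.68187.
Z = Σ e^(−Eᵢ/kT) = e^(−0) + e^(−1.29504) + e^(−1.38755) + e^(−1.62301) + e^(−1.68187) = 1.00000 + 0.273887 + 0.249686 + 0.197304 + 0.186026 = 1.90690.
⟨E⟩ = 0.0832040 eV, ⟨E²⟩ = 0.0147274 eV².
C_V/k_B = (⟨E²⟩ − ⟨E⟩²)/(kT)² = (0.0147274 − 0.00692291)/0.0141408 = 0.5519.

0.5519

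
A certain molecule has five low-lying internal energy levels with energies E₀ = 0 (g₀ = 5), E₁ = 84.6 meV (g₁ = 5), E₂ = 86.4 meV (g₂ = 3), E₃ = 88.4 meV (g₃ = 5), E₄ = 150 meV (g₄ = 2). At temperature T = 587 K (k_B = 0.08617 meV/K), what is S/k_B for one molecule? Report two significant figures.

2.6

k_BT = 0.08617 × 587 K = 50.58 meV.
Eᵢ/kT = 0, 1.673, 1.708, 1.748, 2.966.
Z = Σ gᵢe^(−Eᵢ/kT) = 5·e^(−0) + 5·e^(−1.673) + 3·e^(−1.708) + 5·e^(−1.748) + 2·e^(−2.966) = 5.000 + 0.9384 + 0.5437 + 0.8706 + 0.1030 = 7.456.
⟨E⟩ = Σ EᵢPᵢ = 29.34 meV.
S/k_B = ln Z + ⟨E⟩/kT = ln(7.456) + 29.34/50.58 = 2.009 + 0.5801 = 2.6.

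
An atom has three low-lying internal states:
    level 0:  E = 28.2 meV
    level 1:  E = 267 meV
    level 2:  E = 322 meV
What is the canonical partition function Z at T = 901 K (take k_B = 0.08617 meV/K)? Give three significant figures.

Z = 0.743

k_BT = 0.08617 × 901 K = 77.639 meV.
Eᵢ/kT = 0.36322, 3.4390, 4.1474.
Z = Σ e^(−Eᵢ/kT) = e^(−0.36322) + e^(−3.4390) + e^(−4.1474) = 0.69543 + 0.032097 + 0.015805 = 0.74333.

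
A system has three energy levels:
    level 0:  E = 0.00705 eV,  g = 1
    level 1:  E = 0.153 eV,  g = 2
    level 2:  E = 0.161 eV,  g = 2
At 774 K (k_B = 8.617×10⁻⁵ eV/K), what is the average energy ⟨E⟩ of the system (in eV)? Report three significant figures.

k_BT = 8.617×10⁻⁵ × 774 K = 0.066696 eV.
Eᵢ/kT = 0.10570, 2.2940, 2.4139.
Z = Σ gᵢe^(−Eᵢ/kT) = 1·e^(−0.10570) + 2·e^(−2.2940) + 2·e^(−2.4139) = 0.89969 + 0.20172 + 0.17893 = 1.2803.
⟨E⟩ = Σ Eᵢ gᵢe^(−Eᵢ/kT) / Z = (0.00705·0.89969 + 0.153·0.20172 + 0.161·0.17893) / 1.2803 = 0.0516 eV.

0.0516 eV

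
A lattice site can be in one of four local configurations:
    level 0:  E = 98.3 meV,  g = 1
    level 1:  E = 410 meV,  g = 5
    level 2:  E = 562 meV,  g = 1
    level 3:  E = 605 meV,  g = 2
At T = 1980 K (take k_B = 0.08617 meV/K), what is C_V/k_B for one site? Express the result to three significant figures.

k_BT = 0.08617 × 1980 K = 170.62 meV.
Eᵢ/kT = 0.57613, 2.4030, 3.2939, 3.5459.
Z = Σ gᵢe^(−Eᵢ/kT) = 1·e^(−0.57613) + 5·e^(−2.4030) + 1·e^(−3.2939) + 2·e^(−3.5459) = 0.56207 + 0.45223 + 0.037109 + 0.057685 = 1.1091.
⟨E⟩ = 267.26 meV, ⟨E²⟩ = 103040 meV².
C_V/k_B = (⟨E²⟩ − ⟨E⟩²)/(kT)² = (103040 − 71428)/29111 = 1.09.

1.09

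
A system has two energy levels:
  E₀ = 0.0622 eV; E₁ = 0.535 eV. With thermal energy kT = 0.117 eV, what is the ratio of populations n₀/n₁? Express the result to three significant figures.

56.9

n₀/n₁ = exp[−(E₀−E₁)/kT] = exp(−(-0.4728 eV)/(0.117 eV)) = exp(4.0410) = 56.9.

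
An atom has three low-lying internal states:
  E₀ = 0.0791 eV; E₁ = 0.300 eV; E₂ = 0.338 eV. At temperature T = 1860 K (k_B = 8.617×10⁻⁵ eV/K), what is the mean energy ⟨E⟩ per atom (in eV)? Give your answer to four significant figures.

0.1530 eV

k_BT = 8.617×10⁻⁵ × 1860 K = 0.160276 eV.
Eᵢ/kT = 0.493524, 1.87177, 2.10886.
Z = Σ e^(−Eᵢ/kT) = e^(−0.493524) + e^(−1.87177) + e^(−2.10886) = 0.610471 + 0.153851 + 0.121376 = 0.885698.
⟨E⟩ = Σ Eᵢ e^(−Eᵢ/kT) / Z = (0.0791·0.610471 + 0.300·0.153851 + 0.338·0.121376) / 0.885698 = 0.1530 eV.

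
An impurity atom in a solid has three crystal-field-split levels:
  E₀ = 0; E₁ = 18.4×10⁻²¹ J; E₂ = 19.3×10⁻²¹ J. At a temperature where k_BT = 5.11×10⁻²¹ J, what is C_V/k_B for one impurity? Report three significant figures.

0.617

Eᵢ/kT = 0, 3.6008, 3.7769.
Z = Σ e^(−Eᵢ/kT) = e^(−0) + e^(−3.6008) + e^(−3.7769) = 1.0000 + 0.027302 + 0.022894 = 1.0502.
⟨E⟩ = 0.89908, ⟨E²⟩ = 16.922.
C_V/k_B = (⟨E²⟩ − ⟨E⟩²)/(kT)² = (16.922 − 0.80834)/26.112 = 0.617.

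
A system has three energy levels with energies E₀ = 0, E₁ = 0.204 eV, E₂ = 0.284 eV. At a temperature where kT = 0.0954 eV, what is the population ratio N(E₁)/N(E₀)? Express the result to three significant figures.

n₁/n₀ = exp[−(E₁−E₀)/kT] = exp(−(0.204 eV)/(0.0954 eV)) = exp(-2.1384) = 0.118.

0.118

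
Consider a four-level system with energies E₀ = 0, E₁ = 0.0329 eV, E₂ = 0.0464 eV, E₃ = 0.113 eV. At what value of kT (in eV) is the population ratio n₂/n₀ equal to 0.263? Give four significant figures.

0.03474 eV

n₂/n₀ = exp[−(E₂−E₀)/kT] = 0.263.
⇒ (E₂−E₀)/kT = ln(1/0.263) = ln(3.80228) = 1.33560.
kT = 0.0464 eV / 1.33560 = 0.03474 eV.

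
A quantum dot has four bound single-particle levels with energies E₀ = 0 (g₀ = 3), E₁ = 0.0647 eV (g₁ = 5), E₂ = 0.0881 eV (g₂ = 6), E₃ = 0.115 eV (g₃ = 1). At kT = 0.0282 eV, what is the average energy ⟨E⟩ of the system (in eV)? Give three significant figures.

Eᵢ/kT = 0, 2.2943, 3.1241, 4.0780.
Z = Σ gᵢe^(−Eᵢ/kT) = 3·e^(−0) + 5·e^(−2.2943) + 6·e^(−3.1241) + 1·e^(−4.0780) = 3.0000 + 0.50416 + 0.26386 + 0.016941 = 3.7850.
⟨E⟩ = Σ Eᵢ gᵢe^(−Eᵢ/kT) / Z = (0·3.0000 + 0.0647·0.50416 + 0.0881·0.26386 + 0.115·0.016941) / 3.7850 = 0.0153 eV.

0.0153 eV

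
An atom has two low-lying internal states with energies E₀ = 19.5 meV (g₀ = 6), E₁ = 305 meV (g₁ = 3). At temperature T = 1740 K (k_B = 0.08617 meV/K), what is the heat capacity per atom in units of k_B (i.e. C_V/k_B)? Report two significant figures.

0.23

k_BT = 0.08617 × 1740 K = 149.9 meV.
Eᵢ/kT = 0.1301, 2.035.
Z = Σ gᵢe^(−Eᵢ/kT) = 6·e^(−0.1301) + 3·e^(−2.035) = 5.268 + 0.3920 = 5.660.
⟨E⟩ = 39.27 meV, ⟨E²⟩ = 6797 meV².
C_V/k_B = (⟨E²⟩ − ⟨E⟩²)/(kT)² = (6797 − 1542)/22470 = 0.23.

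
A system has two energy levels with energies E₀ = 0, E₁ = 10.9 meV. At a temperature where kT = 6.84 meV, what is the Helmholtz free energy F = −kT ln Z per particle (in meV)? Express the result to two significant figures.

Eᵢ/kT = 0, 1.594.
Z = Σ e^(−Eᵢ/kT) = e^(−0) + e^(−1.594) = 1.000 + 0.2031 = 1.203.
F = −kT ln Z = −6.84 × ln(1.203) = −6.84 × 0.1848 = -1.3 meV.

-1.3 meV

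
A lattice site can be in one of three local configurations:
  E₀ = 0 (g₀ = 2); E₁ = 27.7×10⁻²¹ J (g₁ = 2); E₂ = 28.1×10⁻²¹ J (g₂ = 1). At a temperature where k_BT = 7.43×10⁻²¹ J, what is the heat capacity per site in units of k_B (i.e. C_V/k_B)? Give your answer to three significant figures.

0.464

Eᵢ/kT = 0, 3.7281, 3.7820.
Z = Σ gᵢe^(−Eᵢ/kT) = 2·e^(−0) + 2·e^(−3.7281) + 1·e^(−3.7820) = 2.0000 + 0.048077 + 0.022777 = 2.0709.
⟨E⟩ = 0.95213, ⟨E²⟩ = 26.498.
C_V/k_B = (⟨E²⟩ − ⟨E⟩²)/(kT)² = (26.498 − 0.90655)/55.205 = 0.464.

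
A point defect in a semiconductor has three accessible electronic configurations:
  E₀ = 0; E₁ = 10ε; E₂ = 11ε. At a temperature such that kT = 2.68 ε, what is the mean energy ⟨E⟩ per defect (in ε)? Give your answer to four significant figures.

0.4047 ε

Eᵢ/kT = 0, 3.73134, 4.10448.
Z = Σ e^(−Eᵢ/kT) = e^(−0) + e^(−3.73134) + e^(−4.10448) = 1.00000 + 0.0239607 + 0.0164986 = 1.04046.
⟨E⟩ = Σ Eᵢ e^(−Eᵢ/kT) / Z = (0·1.00000 + 10·0.0239607 + 11·0.0164986) / 1.04046 = 0.4047 ε.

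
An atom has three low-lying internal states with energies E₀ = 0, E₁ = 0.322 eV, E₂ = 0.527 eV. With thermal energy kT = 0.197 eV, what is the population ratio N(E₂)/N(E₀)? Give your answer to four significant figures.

0.06890

n₂/n₀ = exp[−(E₂−E₀)/kT] = exp(−(0.527 eV)/(0.197 eV)) = exp(-2.67513) = 0.06890.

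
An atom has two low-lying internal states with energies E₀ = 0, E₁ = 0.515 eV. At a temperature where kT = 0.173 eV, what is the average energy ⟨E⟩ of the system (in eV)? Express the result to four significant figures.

Eᵢ/kT = 0, 2.97688.
Z = Σ e^(−Eᵢ/kT) = e^(−0) + e^(−2.97688) = 1.00000 + 0.0509516 = 1.05095.
⟨E⟩ = Σ Eᵢ e^(−Eᵢ/kT) / Z = (0·1.00000 + 0.515·0.0509516) / 1.05095 = 0.02497 eV.

0.02497 eV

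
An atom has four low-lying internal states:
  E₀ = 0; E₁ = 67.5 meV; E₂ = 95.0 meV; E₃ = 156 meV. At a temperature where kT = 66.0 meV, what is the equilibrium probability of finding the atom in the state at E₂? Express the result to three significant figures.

0.140

Eᵢ/kT = 0, 1.0227, 1.4394, 2.3636.
Z = Σ e^(−Eᵢ/kT) = e^(−0) + e^(−1.0227) + e^(−1.4394) + e^(−2.3636) = 1.0000 + 0.35962 + 0.23707 + 0.094081 = 1.6908.
P₂ = e^(−E₂/kT) / Z = 0.23707/1.6908 = 0.140.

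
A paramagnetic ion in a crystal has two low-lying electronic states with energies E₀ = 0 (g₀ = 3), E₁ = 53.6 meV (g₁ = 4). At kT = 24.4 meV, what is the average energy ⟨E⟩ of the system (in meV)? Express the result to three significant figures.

6.92 meV

Eᵢ/kT = 0, 2.1967.
Z = Σ gᵢe^(−Eᵢ/kT) = 3·e^(−0) + 4·e^(−2.1967) = 3.0000 + 0.44468 = 3.4447.
⟨E⟩ = Σ Eᵢ gᵢe^(−Eᵢ/kT) / Z = (0·3.0000 + 53.6·0.44468) / 3.4447 = 6.92 meV.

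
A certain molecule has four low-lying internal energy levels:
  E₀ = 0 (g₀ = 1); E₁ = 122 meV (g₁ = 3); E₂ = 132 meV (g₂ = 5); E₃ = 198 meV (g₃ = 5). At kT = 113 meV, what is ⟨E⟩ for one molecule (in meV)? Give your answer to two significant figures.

110 meV

Eᵢ/kT = 0, 1.080, 1.168, 1.752.
Z = Σ gᵢe^(−Eᵢ/kT) = 1·e^(−0) + 3·e^(−1.080) + 5·e^(−1.168) + 5·e^(−1.752) = 1.000 + 1.019 + 1.555 + 0.8671 = 4.441.
⟨E⟩ = Σ Eᵢ gᵢe^(−Eᵢ/kT) / Z = (0·1.000 + 122·1.019 + 132·1.555 + 198·0.8671) / 4.441 = 110 meV.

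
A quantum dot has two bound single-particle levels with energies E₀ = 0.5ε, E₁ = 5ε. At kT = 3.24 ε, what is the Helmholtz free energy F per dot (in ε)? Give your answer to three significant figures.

Eᵢ/kT = 0.15432, 1.5432.
Z = Σ e^(−Eᵢ/kT) = e^(−0.15432) + e^(−1.5432) = 0.85700 + 0.21370 = 1.0707.
F = −kT ln Z = −3.24 × ln(1.0707) = −3.24 × 0.068313 = -0.221 ε.

-0.221 ε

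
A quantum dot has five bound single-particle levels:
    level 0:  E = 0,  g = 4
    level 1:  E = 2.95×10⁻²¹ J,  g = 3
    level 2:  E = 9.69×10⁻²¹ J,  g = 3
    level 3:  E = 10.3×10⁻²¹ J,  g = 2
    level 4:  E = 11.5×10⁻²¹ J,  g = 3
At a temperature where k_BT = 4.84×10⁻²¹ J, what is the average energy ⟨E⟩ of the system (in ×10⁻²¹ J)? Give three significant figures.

Eᵢ/kT = 0, 0.60950, 2.0021, 2.1281, 2.3760.
Z = Σ gᵢe^(−Eᵢ/kT) = 4·e^(−0) + 3·e^(−0.60950) + 3·e^(−2.0021) + 2·e^(−2.1281) + 3·e^(−2.3760) = 4.0000 + 1.6309 + 0.40515 + 0.23813 + 0.27876 = 6.5529.
⟨E⟩ = Σ Eᵢ gᵢe^(−Eᵢ/kT) / Z = (0·4.0000 + 2.95·1.6309 + 9.69·0.40515 + 10.3·0.23813 + 11.5·0.27876) / 6.5529 = 2.20 ×10⁻²¹ J.

2.20 ×10⁻²¹ J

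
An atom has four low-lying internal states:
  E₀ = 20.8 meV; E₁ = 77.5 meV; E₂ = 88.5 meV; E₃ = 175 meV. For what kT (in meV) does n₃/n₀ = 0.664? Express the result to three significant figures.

377 meV

n₃/n₀ = exp[−(E₃−E₀)/kT] = 0.664.
⇒ (E₃−E₀)/kT = ln(1/0.664) = ln(1.5060) = 0.40946.
kT = 154.2 meV / 0.40946 = 377 meV.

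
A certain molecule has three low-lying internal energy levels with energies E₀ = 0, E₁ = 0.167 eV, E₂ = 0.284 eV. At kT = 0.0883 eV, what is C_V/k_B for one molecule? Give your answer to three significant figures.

0.680

Eᵢ/kT = 0, 1.8913, 3.2163.
Z = Σ e^(−Eᵢ/kT) = e^(−0) + e^(−1.8913) + e^(−3.2163) = 1.0000 + 0.15088 + 0.040103 = 1.1910.
⟨E⟩ = 0.030719 eV, ⟨E²⟩ = 0.0062489 eV².
C_V/k_B = (⟨E²⟩ − ⟨E⟩²)/(kT)² = (0.0062489 − 0.00094366)/0.0077969 = 0.680.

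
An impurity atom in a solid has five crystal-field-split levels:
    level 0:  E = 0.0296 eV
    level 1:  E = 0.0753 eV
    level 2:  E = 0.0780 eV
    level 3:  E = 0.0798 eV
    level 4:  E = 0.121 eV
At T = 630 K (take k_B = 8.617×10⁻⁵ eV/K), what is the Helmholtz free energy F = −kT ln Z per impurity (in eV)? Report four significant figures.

k_BT = 8.617×10⁻⁵ × 630 K = 0.0542871 eV.
Eᵢ/kT = 0.545249, 1.38707, 1.43681, 1.46996, 2.22889.
Z = Σ e^(−Eᵢ/kT) = e^(−0.545249) + e^(−1.38707) + e^(−1.43681) + e^(−1.46996) + e^(−2.22889) = 0.579697 + 0.249806 + 0.237685 + 0.229935 + 0.107648 = 1.40477.
F = −kT ln Z = −0.0542871 × ln(1.40477) = −0.0542871 × 0.339874 = -0.01845 eV.

-0.01845 eV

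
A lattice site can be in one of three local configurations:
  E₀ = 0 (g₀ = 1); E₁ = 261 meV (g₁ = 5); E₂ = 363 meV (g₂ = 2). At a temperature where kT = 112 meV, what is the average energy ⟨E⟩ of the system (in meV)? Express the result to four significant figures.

Eᵢ/kT = 0, 2.33036, 3.24107.
Z = Σ gᵢe^(−Eᵢ/kT) = 1·e^(−0) + 5·e^(−2.33036) + 2·e^(−3.24107) = 1.00000 + 0.486304 + 0.0782440 = 1.56455.
⟨E⟩ = Σ Eᵢ gᵢe^(−Eᵢ/kT) / Z = (0·1.00000 + 261·0.486304 + 363·0.0782440) / 1.56455 = 99.28 meV.

99.28 meV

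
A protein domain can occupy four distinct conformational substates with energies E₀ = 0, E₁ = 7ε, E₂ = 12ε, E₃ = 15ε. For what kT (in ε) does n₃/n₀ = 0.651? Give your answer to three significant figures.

n₃/n₀ = exp[−(E₃−E₀)/kT] = 0.651.
⇒ (E₃−E₀)/kT = ln(1/0.651) = ln(1.5361) = 0.42925.
kT = 15ε / 0.42925 = 34.9 ε.

34.9 ε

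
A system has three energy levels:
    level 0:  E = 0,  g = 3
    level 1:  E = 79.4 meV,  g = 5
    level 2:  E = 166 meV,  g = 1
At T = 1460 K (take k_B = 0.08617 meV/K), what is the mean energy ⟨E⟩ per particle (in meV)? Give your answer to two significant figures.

43 meV

k_BT = 0.08617 × 1460 K = 125.8 meV.
Eᵢ/kT = 0, 0.6312, 1.320.
Z = Σ gᵢe^(−Eᵢ/kT) = 3·e^(−0) + 5·e^(−0.6312) + 1·e^(−1.320) = 3.000 + 2.660 + 0.2671 = 5.927.
⟨E⟩ = Σ Eᵢ gᵢe^(−Eᵢ/kT) / Z = (0·3.000 + 79.4·2.660 + 166·0.2671) / 5.927 = 43 meV.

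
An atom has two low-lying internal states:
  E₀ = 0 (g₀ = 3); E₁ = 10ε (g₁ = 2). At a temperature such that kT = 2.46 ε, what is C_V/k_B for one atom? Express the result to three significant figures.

Eᵢ/kT = 0, 4.0650.
Z = Σ gᵢe^(−Eᵢ/kT) = 3·e^(−0) + 2·e^(−4.0650) = 3.0000 + 0.034326 = 3.0343.
⟨E⟩ = 0.11313 ε, ⟨E²⟩ = 1.1313 ε².
C_V/k_B = (⟨E²⟩ − ⟨E⟩²)/(kT)² = (1.1313 − 0.012798)/6.0516 = 0.185.

0.185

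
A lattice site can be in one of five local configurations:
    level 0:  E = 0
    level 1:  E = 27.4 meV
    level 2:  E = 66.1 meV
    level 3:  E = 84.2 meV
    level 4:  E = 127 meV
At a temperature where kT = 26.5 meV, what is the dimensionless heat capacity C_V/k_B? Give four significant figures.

0.7603

Eᵢ/kT = 0, 1.03396, 2.49434, 3.17736, 4.79245.
Z = Σ e^(−Eᵢ/kT) = e^(−0) + e^(−1.03396) + e^(−2.49434) + e^(−3.17736) + e^(−4.79245) = 1.00000 + 0.355596 + 0.0825509 + 0.0416956 + 0.00829212 = 1.48813.
⟨E⟩ = 13.2810 meV, ⟨E²⟩ = 710.287 meV².
C_V/k_B = (⟨E²⟩ − ⟨E⟩²)/(kT)² = (710.287 − 176.385)/702.250 = 0.7603.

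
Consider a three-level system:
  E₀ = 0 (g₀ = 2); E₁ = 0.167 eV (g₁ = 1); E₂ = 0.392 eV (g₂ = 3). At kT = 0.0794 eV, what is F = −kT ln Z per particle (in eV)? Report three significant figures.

Eᵢ/kT = 0, 2.1033, 4.9370.
Z = Σ gᵢe^(−Eᵢ/kT) = 2·e^(−0) + 1·e^(−2.1033) + 3·e^(−4.9370) = 2.0000 + 0.12205 + 0.021528 = 2.1436.
F = −kT ln Z = −0.0794 × ln(2.1436) = −0.0794 × 0.76249 = -0.0605 eV.

-0.0605 eV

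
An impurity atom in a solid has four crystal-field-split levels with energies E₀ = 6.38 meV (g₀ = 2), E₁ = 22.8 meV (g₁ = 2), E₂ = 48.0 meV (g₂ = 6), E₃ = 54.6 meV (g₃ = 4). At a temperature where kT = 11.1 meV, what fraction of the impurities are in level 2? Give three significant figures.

Eᵢ/kT = 0.57477, 2.0541, 4.3243, 4.9189.
Z = Σ gᵢe^(−Eᵢ/kT) = 2·e^(−0.57477) + 2·e^(−2.0541) + 6·e^(−4.3243) + 4·e^(−4.9189) = 1.1257 + 0.25642 + 0.079457 + 0.029229 = 1.4908.
P₂ = g₂ e^(−E₂/kT) / Z = 0.079457/1.4908 = 0.0533.

0.0533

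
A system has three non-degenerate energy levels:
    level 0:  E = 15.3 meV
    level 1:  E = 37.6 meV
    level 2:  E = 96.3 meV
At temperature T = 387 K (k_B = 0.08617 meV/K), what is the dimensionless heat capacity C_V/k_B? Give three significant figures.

0.347

k_BT = 0.08617 × 387 K = 33.348 meV.
Eᵢ/kT = 0.45880, 1.1275, 2.8877.
Z = Σ e^(−Eᵢ/kT) = e^(−0.45880) + e^(−1.1275) + e^(−2.8877) = 0.63204 + 0.32384 + 0.055704 = 1.0116.
⟨E⟩ = 26.899 meV, ⟨E²⟩ = 1109.5 meV².
C_V/k_B = (⟨E²⟩ − ⟨E⟩²)/(kT)² = (1109.5 − 723.56)/1112.1 = 0.347.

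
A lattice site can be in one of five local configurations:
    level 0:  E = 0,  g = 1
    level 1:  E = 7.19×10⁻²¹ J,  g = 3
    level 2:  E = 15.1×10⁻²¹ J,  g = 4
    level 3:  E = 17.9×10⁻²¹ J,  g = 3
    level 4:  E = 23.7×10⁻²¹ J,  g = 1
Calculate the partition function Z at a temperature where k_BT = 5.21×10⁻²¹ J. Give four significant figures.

Z = 2.082

Eᵢ/kT = 0, 1.38004, 2.89827, 3.43570, 4.54894.
Z = Σ gᵢe^(−Eᵢ/kT) = 1·e^(−0) + 3·e^(−1.38004) + 4·e^(−2.89827) + 3·e^(−3.43570) + 1·e^(−4.54894) = 1.00000 + 0.754705 + 0.220474 + 0.0966086 + 0.0105784 = 2.08237.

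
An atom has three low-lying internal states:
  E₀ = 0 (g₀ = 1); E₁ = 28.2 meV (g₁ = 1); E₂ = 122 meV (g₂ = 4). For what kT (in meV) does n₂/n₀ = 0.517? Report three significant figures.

n₂/n₀ = (g₂/g₀) exp[−(E₂−E₀)/kT] = 0.517.
⇒ (E₂−E₀)/kT = ln((4/1)/0.517) = ln(7.7369) = 2.0460.
kT = 122 meV / 2.0460 = 59.6 meV.

59.6 meV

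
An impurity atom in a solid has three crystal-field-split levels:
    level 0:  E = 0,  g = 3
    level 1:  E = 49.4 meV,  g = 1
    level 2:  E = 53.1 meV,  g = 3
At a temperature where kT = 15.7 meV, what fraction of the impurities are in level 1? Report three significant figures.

0.0137

Eᵢ/kT = 0, 3.1465, 3.3822.
Z = Σ gᵢe^(−Eᵢ/kT) = 3·e^(−0) + 1·e^(−3.1465) + 3·e^(−3.3822) = 3.0000 + 0.043002 + 0.10192 = 3.1449.
P₁ = g₁ e^(−E₁/kT) / Z = 0.043002/3.1449 = 0.0137.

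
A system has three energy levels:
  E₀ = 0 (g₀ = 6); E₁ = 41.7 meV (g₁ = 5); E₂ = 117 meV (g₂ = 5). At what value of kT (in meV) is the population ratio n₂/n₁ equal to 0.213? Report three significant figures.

n₂/n₁ = (g₂/g₁) exp[−(E₂−E₁)/kT] = 0.213.
⇒ (E₂−E₁)/kT = ln((5/5)/0.213) = ln(4.6948) = 1.5465.
kT = 75.3 meV / 1.5465 = 48.7 meV.

48.7 meV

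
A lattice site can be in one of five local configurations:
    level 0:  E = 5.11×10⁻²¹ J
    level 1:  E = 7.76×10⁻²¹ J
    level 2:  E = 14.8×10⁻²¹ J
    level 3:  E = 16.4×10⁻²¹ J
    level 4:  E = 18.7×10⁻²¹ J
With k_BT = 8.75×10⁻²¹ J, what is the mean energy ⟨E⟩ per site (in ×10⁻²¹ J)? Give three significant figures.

9.47 ×10⁻²¹ J

Eᵢ/kT = 0.58400, 0.88686, 1.6914, 1.8743, 2.1371.
Z = Σ e^(−Eᵢ/kT) = e^(−0.58400) + e^(−0.88686) + e^(−1.6914) + e^(−1.8743) + e^(−2.1371) = 0.55766 + 0.41195 + 0.18426 + 0.15346 + 0.11800 = 1.4253.
⟨E⟩ = Σ Eᵢ e^(−Eᵢ/kT) / Z = (5.11·0.55766 + 7.76·0.41195 + 14.8·0.18426 + 16.4·0.15346 + 18.7·0.11800) / 1.4253 = 9.47 ×10⁻²¹ J.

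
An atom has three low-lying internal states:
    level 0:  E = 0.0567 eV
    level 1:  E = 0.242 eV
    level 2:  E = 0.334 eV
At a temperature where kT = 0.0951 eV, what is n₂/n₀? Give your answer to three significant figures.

0.0542

n₂/n₀ = exp[−(E₂−E₀)/kT] = exp(−(0.2773 eV)/(0.0951 eV)) = exp(-2.9159) = 0.0542.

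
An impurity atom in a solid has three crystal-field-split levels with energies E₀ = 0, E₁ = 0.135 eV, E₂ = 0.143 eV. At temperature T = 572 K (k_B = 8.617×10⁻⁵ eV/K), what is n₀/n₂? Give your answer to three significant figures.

18.2

k_BT = 8.617×10⁻⁵ × 572 K = 0.049289 eV.
n₀/n₂ = exp[−(E₀−E₂)/kT] = exp(−(-0.143 eV)/(0.049289 eV)) = exp(2.9013) = 18.2.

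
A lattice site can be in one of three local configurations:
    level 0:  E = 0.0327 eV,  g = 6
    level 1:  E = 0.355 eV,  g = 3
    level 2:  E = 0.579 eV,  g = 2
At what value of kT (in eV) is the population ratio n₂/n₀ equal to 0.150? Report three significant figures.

n₂/n₀ = (g₂/g₀) exp[−(E₂−E₀)/kT] = 0.150.
⇒ (E₂−E₀)/kT = ln((2/6)/0.150) = ln(2.2222) = 0.79850.
kT = 0.5463 eV / 0.79850 = 0.684 eV.

0.684 eV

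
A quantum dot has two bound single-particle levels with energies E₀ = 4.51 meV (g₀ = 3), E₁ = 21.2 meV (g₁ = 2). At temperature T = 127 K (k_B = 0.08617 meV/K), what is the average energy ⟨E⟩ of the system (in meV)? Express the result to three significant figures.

6.62 meV

k_BT = 0.08617 × 127 K = 10.944 meV.
Eᵢ/kT = 0.41210, 1.9371.
Z = Σ gᵢe^(−Eᵢ/kT) = 3·e^(−0.41210) + 2·e^(−1.9371) = 1.9868 + 0.28824 = 2.2750.
⟨E⟩ = Σ Eᵢ gᵢe^(−Eᵢ/kT) / Z = (4.51·1.9868 + 21.2·0.28824) / 2.2750 = 6.62 meV.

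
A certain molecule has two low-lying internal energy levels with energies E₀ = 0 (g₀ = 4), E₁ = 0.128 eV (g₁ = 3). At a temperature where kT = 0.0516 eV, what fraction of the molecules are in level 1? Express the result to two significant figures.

0.059

Eᵢ/kT = 0, 2.481.
Z = Σ gᵢe^(−Eᵢ/kT) = 4·e^(−0) + 3·e^(−2.481) = 4.000 + 0.2510 = 4.251.
P₁ = g₁ e^(−E₁/kT) / Z = 0.2510/4.251 = 0.059.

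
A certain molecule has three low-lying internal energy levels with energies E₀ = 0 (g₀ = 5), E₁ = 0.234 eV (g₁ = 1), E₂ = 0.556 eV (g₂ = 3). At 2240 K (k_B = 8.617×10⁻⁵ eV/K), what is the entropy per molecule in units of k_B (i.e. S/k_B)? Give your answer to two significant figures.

k_BT = 8.617×10⁻⁵ × 2240 K = 0.1930 eV.
Eᵢ/kT = 0, 1.212, 2.881.
Z = Σ gᵢe^(−Eᵢ/kT) = 5·e^(−0) + 1·e^(−1.212) + 3·e^(−2.881) = 5.000 + 0.2976 + 0.1682 = 5.466.
⟨E⟩ = Σ EᵢPᵢ = 0.02985 eV.
S/k_B = ln Z + ⟨E⟩/kT = ln(5.466) + 0.02985/0.1930 = 1.699 + 0.1547 = 1.9.

1.9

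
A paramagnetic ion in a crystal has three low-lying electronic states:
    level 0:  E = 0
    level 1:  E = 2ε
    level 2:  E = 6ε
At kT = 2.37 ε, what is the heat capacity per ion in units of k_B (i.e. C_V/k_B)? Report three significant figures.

0.401

Eᵢ/kT = 0, 0.84388, 2.5316.
Z = Σ e^(−Eᵢ/kT) = e^(−0) + e^(−0.84388) + e^(−2.5316) = 1.0000 + 0.43004 + 0.079532 = 1.5096.
⟨E⟩ = 0.88585 ε, ⟨E²⟩ = 3.0361 ε².
C_V/k_B = (⟨E²⟩ − ⟨E⟩²)/(kT)² = (3.0361 − 0.78473)/5.6169 = 0.401.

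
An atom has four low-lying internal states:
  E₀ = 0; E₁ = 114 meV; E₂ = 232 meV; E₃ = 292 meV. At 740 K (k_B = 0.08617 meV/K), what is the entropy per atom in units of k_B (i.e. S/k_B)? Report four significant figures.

0.5526

k_BT = 0.08617 × 740 K = 63.7658 meV.
Eᵢ/kT = 0, 1.78779, 3.63831, 4.57926.
Z = Σ e^(−Eᵢ/kT) = e^(−0) + e^(−1.78779) + e^(−3.63831) + e^(−4.57926) = 1.00000 + 0.167330 + 0.0262967 + 0.0102625 = 1.20389.
⟨E⟩ = Σ EᵢPᵢ = 23.4017 meV.
S/k_B = ln Z + ⟨E⟩/kT = ln(1.20389) + 23.4017/63.7658 = 0.185558 + 0.366995 = 0.5526.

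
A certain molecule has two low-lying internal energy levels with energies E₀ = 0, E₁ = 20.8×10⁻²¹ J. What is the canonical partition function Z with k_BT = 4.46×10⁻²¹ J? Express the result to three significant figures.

Z = 1.01

Eᵢ/kT = 0, 4.6637.
Z = Σ e^(−Eᵢ/kT) = e^(−0) + e^(−4.6637) = 1.0000 + 0.0094315 = 1.0094.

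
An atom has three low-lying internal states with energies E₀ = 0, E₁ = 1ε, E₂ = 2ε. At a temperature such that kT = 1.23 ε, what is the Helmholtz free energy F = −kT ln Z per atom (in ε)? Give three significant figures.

-0.609 ε

Eᵢ/kT = 0, 0.81301, 1.6260.
Z = Σ e^(−Eᵢ/kT) = e^(−0) + e^(−0.81301) + e^(−1.6260) = 1.0000 + 0.44352 + 0.19671 = 1.6402.
F = −kT ln Z = −1.23 × ln(1.6402) = −1.23 × 0.49482 = -0.609 ε.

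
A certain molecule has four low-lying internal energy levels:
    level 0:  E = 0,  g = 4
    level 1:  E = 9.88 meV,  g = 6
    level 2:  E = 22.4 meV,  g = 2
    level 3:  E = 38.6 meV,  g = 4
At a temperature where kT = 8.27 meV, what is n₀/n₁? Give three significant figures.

2.20

n₀/n₁ = (g₀/g₁) exp[−(E₀−E₁)/kT] = (4/6) × exp(−(-9.88 meV)/(8.27 meV)) = (4/6) × exp(1.1947) = 2.20.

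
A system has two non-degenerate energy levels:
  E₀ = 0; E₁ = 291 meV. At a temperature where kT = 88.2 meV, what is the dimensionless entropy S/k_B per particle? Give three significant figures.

0.154

Eᵢ/kT = 0, 3.2993.
Z = Σ e^(−Eᵢ/kT) = e^(−0) + e^(−3.2993) = 1.0000 + 0.036909 = 1.0369.
⟨E⟩ = Σ EᵢPᵢ = 10.358 meV.
S/k_B = ln Z + ⟨E⟩/kT = ln(1.0369) + 10.358/88.2 = 0.036235 + 0.11744 = 0.154.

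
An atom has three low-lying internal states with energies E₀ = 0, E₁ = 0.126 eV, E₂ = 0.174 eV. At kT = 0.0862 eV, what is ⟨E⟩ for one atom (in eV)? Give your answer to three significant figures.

Eᵢ/kT = 0, 1.4617, 2.0186.
Z = Σ e^(−Eᵢ/kT) = e^(−0) + e^(−1.4617) + e^(−2.0186) = 1.0000 + 0.23184 + 0.13284 = 1.3647.
⟨E⟩ = Σ Eᵢ e^(−Eᵢ/kT) / Z = (0·1.0000 + 0.126·0.23184 + 0.174·0.13284) / 1.3647 = 0.0383 eV.

0.0383 eV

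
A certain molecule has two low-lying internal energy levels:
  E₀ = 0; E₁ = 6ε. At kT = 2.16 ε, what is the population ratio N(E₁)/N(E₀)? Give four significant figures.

0.06218

n₁/n₀ = exp[−(E₁−E₀)/kT] = exp(−(6ε)/(2.16ε)) = exp(-2.77778) = 0.06218.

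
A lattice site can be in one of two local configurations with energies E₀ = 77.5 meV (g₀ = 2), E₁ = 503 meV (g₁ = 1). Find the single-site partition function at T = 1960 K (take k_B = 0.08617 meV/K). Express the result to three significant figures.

Z = 1.31

k_BT = 0.08617 × 1960 K = 168.89 meV.
Eᵢ/kT = 0.45888, 2.9783.
Z = Σ gᵢe^(−Eᵢ/kT) = 2·e^(−0.45888) + 1·e^(−2.9783) = 1.2640 + 0.050879 = 1.3149.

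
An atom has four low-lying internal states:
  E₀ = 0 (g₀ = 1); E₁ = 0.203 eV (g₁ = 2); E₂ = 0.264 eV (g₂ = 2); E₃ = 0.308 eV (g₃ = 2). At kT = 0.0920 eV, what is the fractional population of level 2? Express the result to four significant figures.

Eᵢ/kT = 0, 2.20652, 2.86957, 3.34783.
Z = Σ gᵢe^(−Eᵢ/kT) = 1·e^(−0) + 2·e^(−2.20652) + 2·e^(−2.86957) + 2·e^(−3.34783) = 1.00000 + 0.220166 + 0.113447 + 0.0703211 = 1.40393.
P₂ = g₂ e^(−E₂/kT) / Z = 0.113447/1.40393 = 0.08081.

0.08081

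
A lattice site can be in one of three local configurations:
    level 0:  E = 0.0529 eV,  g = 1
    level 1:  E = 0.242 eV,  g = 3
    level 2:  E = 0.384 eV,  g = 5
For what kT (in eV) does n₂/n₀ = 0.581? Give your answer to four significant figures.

0.1538 eV

n₂/n₀ = (g₂/g₀) exp[−(E₂−E₀)/kT] = 0.581.
⇒ (E₂−E₀)/kT = ln((5/1)/0.581) = ln(8.60585) = 2.15244.
kT = 0.3311 eV / 2.15244 = 0.1538 eV.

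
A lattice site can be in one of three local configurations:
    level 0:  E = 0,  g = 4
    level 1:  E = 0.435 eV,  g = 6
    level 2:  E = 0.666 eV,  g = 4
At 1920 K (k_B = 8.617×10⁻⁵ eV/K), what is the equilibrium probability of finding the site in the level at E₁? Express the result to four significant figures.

k_BT = 8.617×10⁻⁵ × 1920 K = 0.165446 eV.
Eᵢ/kT = 0, 2.62926, 4.02548.
Z = Σ gᵢe^(−Eᵢ/kT) = 4·e^(−0) + 6·e^(−2.62926) + 4·e^(−4.02548) = 4.00000 + 0.432791 + 0.0714194 = 4.50421.
P₁ = g₁ e^(−E₁/kT) / Z = 0.432791/4.50421 = 0.09609.

0.09609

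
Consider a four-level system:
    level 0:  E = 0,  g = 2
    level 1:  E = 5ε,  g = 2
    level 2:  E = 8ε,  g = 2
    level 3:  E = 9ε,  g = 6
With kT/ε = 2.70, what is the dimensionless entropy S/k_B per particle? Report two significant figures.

Eᵢ/kT = 0, 1.852, 2.963, 3.333.
Z = Σ gᵢe^(−Eᵢ/kT) = 2·e^(−0) + 2·e^(−1.852) + 2·e^(−2.963) + 6·e^(−3.333) = 2.000 + 0.3138 + 0.1033 + 0.2141 = 2.631.
⟨E⟩ = Σ EᵢPᵢ = 1.643 ε.
S/k_B = ln Z + ⟨E⟩/kT = ln(2.631) + 1.643/2.70 = 0.9674 + 0.6085 = 1.6.

1.6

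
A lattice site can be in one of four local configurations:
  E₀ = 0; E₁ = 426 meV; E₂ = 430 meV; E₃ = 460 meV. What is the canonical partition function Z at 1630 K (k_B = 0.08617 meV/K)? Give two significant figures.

Z = 1.1

k_BT = 0.08617 × 1630 K = 140.5 meV.
Eᵢ/kT = 0, 3.032, 3.060, 3.274.
Z = Σ e^(−Eᵢ/kT) = e^(−0) + e^(−3.032) + e^(−3.060) + e^(−3.274) = 1.000 + 0.04822 + 0.04689 + 0.03785 = 1.133.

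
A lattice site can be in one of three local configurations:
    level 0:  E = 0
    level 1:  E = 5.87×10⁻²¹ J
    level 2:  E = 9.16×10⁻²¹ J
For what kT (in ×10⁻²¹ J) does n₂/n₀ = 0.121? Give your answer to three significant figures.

4.34 ×10⁻²¹ J

n₂/n₀ = exp[−(E₂−E₀)/kT] = 0.121.
⇒ (E₂−E₀)/kT = ln(1/0.121) = ln(8.2645) = 2.1120.
kT = 9.16 ×10⁻²¹ J / 2.1120 = 4.34 ×10⁻²¹ J.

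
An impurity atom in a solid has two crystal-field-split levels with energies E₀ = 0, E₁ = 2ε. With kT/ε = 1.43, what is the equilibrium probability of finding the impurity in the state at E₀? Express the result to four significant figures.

0.8020

Eᵢ/kT = 0, 1.39860.
Z = Σ e^(−Eᵢ/kT) = e^(−0) + e^(−1.39860) = 1.00000 + 0.246942 = 1.24694.
P₀ = e^(−E₀/kT) / Z = 1.00000/1.24694 = 0.8020.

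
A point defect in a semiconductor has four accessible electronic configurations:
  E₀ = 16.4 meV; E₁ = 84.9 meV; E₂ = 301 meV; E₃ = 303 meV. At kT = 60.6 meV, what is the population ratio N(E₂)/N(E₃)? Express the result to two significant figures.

1.0

n₂/n₃ = exp[−(E₂−E₃)/kT] = exp(−(-2 meV)/(60.6 meV)) = exp(0.03300) = 1.0.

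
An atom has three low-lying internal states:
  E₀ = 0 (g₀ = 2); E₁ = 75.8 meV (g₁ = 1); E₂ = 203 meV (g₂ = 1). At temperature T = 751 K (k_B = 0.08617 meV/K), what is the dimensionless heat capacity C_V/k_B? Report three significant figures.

k_BT = 0.08617 × 751 K = 64.714 meV.
Eᵢ/kT = 0, 1.1713, 3.1369.
Z = Σ gᵢe^(−Eᵢ/kT) = 2·e^(−0) + 1·e^(−1.1713) + 1·e^(−3.1369) = 2.0000 + 0.30996 + 0.043417 = 2.3534.
⟨E⟩ = 13.728 meV, ⟨E²⟩ = 1517.0 meV².
C_V/k_B = (⟨E²⟩ − ⟨E⟩²)/(kT)² = (1517.0 − 188.46)/4187.9 = 0.317.

0.317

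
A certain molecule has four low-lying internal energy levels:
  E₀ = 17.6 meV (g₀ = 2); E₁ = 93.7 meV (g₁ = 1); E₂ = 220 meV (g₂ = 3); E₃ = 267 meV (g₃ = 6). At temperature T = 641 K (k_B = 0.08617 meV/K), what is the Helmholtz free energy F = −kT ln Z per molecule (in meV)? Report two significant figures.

k_BT = 0.08617 × 641 K = 55.23 meV.
Eᵢ/kT = 0.3187, 1.697, 3.983, 4.834.
Z = Σ gᵢe^(−Eᵢ/kT) = 2·e^(−0.3187) + 1·e^(−1.697) + 3·e^(−3.983) + 6·e^(−4.834) = 1.454 + 0.1832 + 0.05589 + 0.04773 = 1.741.
F = −kT ln Z = −55.23 × ln(1.741) = −55.23 × 0.5545 = -31 meV.

-31 meV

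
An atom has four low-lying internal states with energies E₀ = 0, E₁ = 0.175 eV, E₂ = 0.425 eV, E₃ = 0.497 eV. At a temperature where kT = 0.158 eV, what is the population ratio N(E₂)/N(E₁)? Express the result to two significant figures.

n₂/n₁ = exp[−(E₂−E₁)/kT] = exp(−(0.250 eV)/(0.158 eV)) = exp(-1.582) = 0.21.

0.21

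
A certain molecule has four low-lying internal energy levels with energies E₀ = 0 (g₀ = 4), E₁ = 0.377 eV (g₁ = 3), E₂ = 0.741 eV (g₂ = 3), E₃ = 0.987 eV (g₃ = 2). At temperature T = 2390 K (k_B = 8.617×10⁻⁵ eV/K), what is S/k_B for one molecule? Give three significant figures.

1.80

k_BT = 8.617×10⁻⁵ × 2390 K = 0.20595 eV.
Eᵢ/kT = 0, 1.8305, 3.5980, 4.7924.
Z = Σ gᵢe^(−Eᵢ/kT) = 4·e^(−0) + 3·e^(−1.8305) + 3·e^(−3.5980) + 2·e^(−4.7924) = 4.0000 + 0.48100 + 0.082135 + 0.016585 = 4.5797.
⟨E⟩ = Σ EᵢPᵢ = 0.056460 eV.
S/k_B = ln Z + ⟨E⟩/kT = ln(4.5797) + 0.056460/0.20595 = 1.5216 + 0.27414 = 1.80.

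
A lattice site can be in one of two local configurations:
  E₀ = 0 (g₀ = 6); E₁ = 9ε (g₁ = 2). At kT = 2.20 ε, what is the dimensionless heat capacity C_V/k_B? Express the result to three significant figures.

Eᵢ/kT = 0, 4.0909.
Z = Σ gᵢe^(−Eᵢ/kT) = 6·e^(−0) + 2·e^(−4.0909) = 6.0000 + 0.033448 = 6.0334.
⟨E⟩ = 0.049894 ε, ⟨E²⟩ = 0.44905 ε².
C_V/k_B = (⟨E²⟩ − ⟨E⟩²)/(kT)² = (0.44905 − 0.0024894)/4.8400 = 0.0923.

0.0923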